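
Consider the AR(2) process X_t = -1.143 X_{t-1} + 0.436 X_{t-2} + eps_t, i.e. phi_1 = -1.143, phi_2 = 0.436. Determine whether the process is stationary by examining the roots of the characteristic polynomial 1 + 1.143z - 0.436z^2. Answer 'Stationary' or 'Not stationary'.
\text{Not stationary}

The AR(p) characteristic polynomial is P(z) = 1 + 1.143z - 0.436z^2.
Stationarity requires all roots to lie outside the unit circle, i.e. |z| > 1 for every root.
Set 1 + (1.143) z + (-0.436) z^2 = 0, i.e. a z^2 + b z + c = 0 with a = -0.436, b = 1.143, c = 1.
Discriminant D = b^2 - 4ac = (1.143)^2 - 4*(-0.436)*1 = 1.306449 - (-1.744) = 3.050449.
D >= 0, so the roots are real: z = (-b +/- sqrt(D)) / (2a) = (-1.143 +/- 1.746553) / (-0.872).
  z_1 = (-1.143 + 1.746553) / (-0.872) = -0.6921,   |z_1| = 0.6921.
  z_2 = (-1.143 - 1.746553) / (-0.872) = 3.3137,   |z_2| = 3.3137.
Moduli of all roots: 0.6921, 3.3137.
All moduli strictly greater than 1? No.
Verdict: Not stationary.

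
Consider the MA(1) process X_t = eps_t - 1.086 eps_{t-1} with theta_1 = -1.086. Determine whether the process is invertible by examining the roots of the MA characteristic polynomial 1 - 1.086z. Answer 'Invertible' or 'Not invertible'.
\text{Not invertible}

The MA(q) characteristic polynomial is P(z) = 1 - 1.086z.
Invertibility requires all roots to lie outside the unit circle, i.e. |z| > 1 for every root.
This is linear in z: 1 + (-1.086) z = 0  =>  z = -1/(-1.086) = 0.92081,  |z| = 0.92081.
Moduli of all roots: 0.9208.
All moduli strictly greater than 1? No.
Verdict: Not invertible.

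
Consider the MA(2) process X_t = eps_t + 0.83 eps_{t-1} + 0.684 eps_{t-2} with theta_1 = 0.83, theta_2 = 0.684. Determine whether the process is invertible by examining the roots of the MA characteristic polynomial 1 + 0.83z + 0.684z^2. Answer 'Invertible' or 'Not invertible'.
\text{Invertible}

The MA(q) characteristic polynomial is P(z) = 1 + 0.83z + 0.684z^2.
Invertibility requires all roots to lie outside the unit circle, i.e. |z| > 1 for every root.
Set 1 + (0.83) z + (0.684) z^2 = 0, i.e. a z^2 + b z + c = 0 with a = 0.684, b = 0.83, c = 1.
Discriminant D = b^2 - 4ac = (0.83)^2 - 4*(0.684)*1 = 0.6889 - (2.736) = -2.0471.
D < 0, so the roots are the complex-conjugate pair z = (-b +/- i sqrt(-D)) / (2a) = -0.6067 +/- 1.0459i.
For a conjugate pair |z|^2 = z * conj(z) = (product of roots) = c/a = 1/(0.684) = 1.461988, so |z| = sqrt(1.461988) = 1.2091 for both roots.
Moduli of all roots: 1.2091, 1.2091.
All moduli strictly greater than 1? Yes.
Verdict: Invertible.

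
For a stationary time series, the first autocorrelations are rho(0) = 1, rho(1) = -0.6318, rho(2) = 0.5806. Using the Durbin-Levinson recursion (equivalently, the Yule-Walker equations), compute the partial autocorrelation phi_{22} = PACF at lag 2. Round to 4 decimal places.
\phi_{22} = 0.3020

The PACF at lag k is phi_{kk}, the last component of the solution
to the Yule-Walker system G_k phi = r_k where
  (G_k)_{ij} = rho(|i - j|), (r_k)_i = rho(i), i,j = 1..k.
Equivalently, Durbin-Levinson gives phi_{kk} iteratively:
  phi_{11} = rho(1)
  phi_{kk} = [rho(k) - sum_{j=1..k-1} phi_{k-1,j} rho(k-j)]
            / [1 - sum_{j=1..k-1} phi_{k-1,j} rho(j)],
  phi_{k,j} = phi_{k-1,j} - phi_{kk} phi_{k-1,k-j},  j = 1..k-1.
Step k = 1:
  phi_11 = rho(1) = -0.6318.
Step k = 2:
  phi_22 = [rho(2) - phi_11 rho(1)] / [1 - phi_11 rho(1)] = [0.5806 - (-0.6318)(-0.6318)] / [1 - (-0.6318)(-0.6318)]
         = 0.18142876 / 0.60082876 = 0.302.
Therefore phi_{22} = 0.3020.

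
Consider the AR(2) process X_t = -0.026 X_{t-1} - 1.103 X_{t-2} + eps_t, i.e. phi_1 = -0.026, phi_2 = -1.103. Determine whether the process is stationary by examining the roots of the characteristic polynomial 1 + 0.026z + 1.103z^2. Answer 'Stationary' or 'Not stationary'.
\text{Not stationary}

The AR(p) characteristic polynomial is P(z) = 1 + 0.026z + 1.103z^2.
Stationarity requires all roots to lie outside the unit circle, i.e. |z| > 1 for every root.
Set 1 + (0.026) z + (1.103) z^2 = 0, i.e. a z^2 + b z + c = 0 with a = 1.103, b = 0.026, c = 1.
Discriminant D = b^2 - 4ac = (0.026)^2 - 4*(1.103)*1 = 0.000676 - (4.412) = -4.411324.
D < 0, so the roots are the complex-conjugate pair z = (-b +/- i sqrt(-D)) / (2a) = -0.0118 +/- 0.9521i.
For a conjugate pair |z|^2 = z * conj(z) = (product of roots) = c/a = 1/(1.103) = 0.906618, so |z| = sqrt(0.906618) = 0.9522 for both roots.
Moduli of all roots: 0.9522, 0.9522.
All moduli strictly greater than 1? No.
Verdict: Not stationary.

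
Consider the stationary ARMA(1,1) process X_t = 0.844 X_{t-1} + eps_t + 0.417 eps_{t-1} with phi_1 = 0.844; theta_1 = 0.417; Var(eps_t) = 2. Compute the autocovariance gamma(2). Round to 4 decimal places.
\gamma(2) = 10.0037

Multiply the model equation by X_{t-k} and take expectations. With theta_0 = psi_0 = 1 and psi_j the MA(infinity) weights, this gives
  gamma(k) - sum_i phi_i gamma(k-i) = c_k,
  c_k = sigma^2 * sum_{j=k..q} theta_j psi_{j-k}   (c_k = 0 for k > q),
using gamma(-m) = gamma(m).
psi-weights needed (psi_j = theta_j + sum_i phi_i psi_{j-i}):
  psi_1 = theta_1 + phi_1 = 0.417 + (0.844) = 1.261
Right-hand sides:
  c_0 = sigma^2 (1 + theta_1 psi_1) = 2 * (1 + (0.417)(1.261)) = 2 * 1.525837 = 3.051674
  c_1 = sigma^2 theta_1 = 2 * (0.417) = 0.834
  c_2 = 0
Equations for k = 0 and k = 1 (AR order 1):
  gamma(0) = phi_1 gamma(1) + c_0
  gamma(1) = phi_1 gamma(0) + c_1
Substituting the second into the first: gamma(0) (1 - phi_1^2) = c_0 + phi_1 c_1, so
  gamma(0) = (c_0 + phi_1 c_1) / (1 - phi_1^2) = (3.051674 + (0.844)(0.834)) / (1 - (0.844)^2) = 3.75557 / 0.287664 = 13.055405.
  gamma(1) = phi_1 gamma(0) + c_1 = (0.844)(13.055405) + (0.834) = 11.852762.
For k = 2 (> q): gamma(2) = phi_1 gamma(1) = (0.844)(11.852762) = 10.003731.
Therefore gamma(2) = 10.0037 (to 4 decimal places).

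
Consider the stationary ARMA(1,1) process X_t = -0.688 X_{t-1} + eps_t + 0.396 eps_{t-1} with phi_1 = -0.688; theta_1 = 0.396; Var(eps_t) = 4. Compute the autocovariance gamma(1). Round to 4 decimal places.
\gamma(1) = -1.6135

Multiply the model equation by X_{t-k} and take expectations. With theta_0 = psi_0 = 1 and psi_j the MA(infinity) weights, this gives
  gamma(k) - sum_i phi_i gamma(k-i) = c_k,
  c_k = sigma^2 * sum_{j=k..q} theta_j psi_{j-k}   (c_k = 0 for k > q),
using gamma(-m) = gamma(m).
psi-weights needed (psi_j = theta_j + sum_i phi_i psi_{j-i}):
  psi_1 = theta_1 + phi_1 = 0.396 + (-0.688) = -0.292
Right-hand sides:
  c_0 = sigma^2 (1 + theta_1 psi_1) = 4 * (1 + (0.396)(-0.292)) = 4 * 0.884368 = 3.537472
  c_1 = sigma^2 theta_1 = 4 * (0.396) = 1.584
  c_2 = 0
Equations for k = 0 and k = 1 (AR order 1):
  gamma(0) = phi_1 gamma(1) + c_0
  gamma(1) = phi_1 gamma(0) + c_1
Substituting the second into the first: gamma(0) (1 - phi_1^2) = c_0 + phi_1 c_1, so
  gamma(0) = (c_0 + phi_1 c_1) / (1 - phi_1^2) = (3.537472 + (-0.688)(1.584)) / (1 - (-0.688)^2) = 2.44768 / 0.526656 = 4.647588.
  gamma(1) = phi_1 gamma(0) + c_1 = (-0.688)(4.647588) + (1.584) = -1.61354.
Therefore gamma(1) = -1.6135 (to 4 decimal places).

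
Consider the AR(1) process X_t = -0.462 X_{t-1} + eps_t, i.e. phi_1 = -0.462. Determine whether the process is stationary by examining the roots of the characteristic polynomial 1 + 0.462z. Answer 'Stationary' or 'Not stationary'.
\text{Stationary}

The AR(p) characteristic polynomial is P(z) = 1 + 0.462z.
Stationarity requires all roots to lie outside the unit circle, i.e. |z| > 1 for every root.
This is linear in z: 1 + (0.462) z = 0  =>  z = -1/(0.462) = -2.164502,  |z| = 2.164502.
Moduli of all roots: 2.1645.
All moduli strictly greater than 1? Yes.
Verdict: Stationary.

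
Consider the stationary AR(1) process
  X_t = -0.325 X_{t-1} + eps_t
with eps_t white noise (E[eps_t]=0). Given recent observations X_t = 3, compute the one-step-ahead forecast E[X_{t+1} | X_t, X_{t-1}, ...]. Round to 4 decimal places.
E[X_{t+1} \mid \mathcal F_t] = -0.9750

For an AR(p) model X_t = c + sum_i phi_i X_{t-i} + eps_t, the
one-step-ahead conditional mean is
  E[X_{t+1} | X_t, ...] = c + sum_i phi_i X_{t+1-i}.
Substitute known values:
  E[X_{t+1} | ...] = (-0.325) * (3)
                   = -0.9750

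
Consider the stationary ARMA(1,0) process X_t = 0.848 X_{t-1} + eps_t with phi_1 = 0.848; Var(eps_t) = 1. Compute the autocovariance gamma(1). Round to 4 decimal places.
\gamma(1) = 3.0189

Multiply the model equation by X_{t-k} and take expectations. With theta_0 = psi_0 = 1 and psi_j the MA(infinity) weights, this gives
  gamma(k) - sum_i phi_i gamma(k-i) = c_k,
  c_k = sigma^2 * sum_{j=k..q} theta_j psi_{j-k}   (c_k = 0 for k > q),
using gamma(-m) = gamma(m).
Pure AR (q = 0): c_0 = sigma^2 = 1, c_k = 0 for k >= 1.
Equations for k = 0 and k = 1 (AR order 1):
  gamma(0) = phi_1 gamma(1) + c_0
  gamma(1) = phi_1 gamma(0) + c_1
Substituting the second into the first: gamma(0) (1 - phi_1^2) = c_0 + phi_1 c_1, so
  gamma(0) = c_0 / (1 - phi_1^2) = 1 / (1 - (0.848)^2) = 1 / 0.280896 = 3.560036.
  gamma(1) = phi_1 gamma(0) = (0.848)(3.560036) = 3.018911.
Therefore gamma(1) = 3.0189 (to 4 decimal places).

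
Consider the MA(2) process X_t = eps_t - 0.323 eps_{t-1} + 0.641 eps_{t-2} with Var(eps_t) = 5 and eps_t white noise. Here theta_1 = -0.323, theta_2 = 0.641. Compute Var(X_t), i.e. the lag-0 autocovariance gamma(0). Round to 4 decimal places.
\gamma(0) = 7.5761

For an MA(q) process X_t = eps_t + sum_i theta_i eps_{t-i} with
Var(eps_t) = sigma^2, the variance is
  gamma(0) = sigma^2 * (1 + sum_i theta_i^2).
  sum_i theta_i^2 = (-0.323)^2 + (0.641)^2 = 0.104329 + 0.410881 = 0.51521.
  gamma(0) = 5 * (1 + 0.51521) = 5 * 1.51521 = 7.57605, which rounds to 7.5761.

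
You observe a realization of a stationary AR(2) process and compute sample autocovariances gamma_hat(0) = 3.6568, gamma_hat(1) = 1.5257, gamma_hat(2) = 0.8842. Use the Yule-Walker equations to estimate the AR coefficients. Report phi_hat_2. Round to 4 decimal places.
\hat\phi_{2} = 0.0820

The Yule-Walker equations for an AR(p) process read, in matrix form,
  Gamma_p phi = r_p,   with   (Gamma_p)_{ij} = gamma(|i - j|),
                       (r_p)_i = gamma(i),   i,j = 1..p.
Substitute the sample gammas (Toeplitz matrix and right-hand side of size 2):
  Gamma_p = [[3.6568, 1.5257], [1.5257, 3.6568]]
  r_p     = [1.5257, 0.8842]
Written out:
  3.6568 phi_1 + 1.5257 phi_2 = 1.5257
  1.5257 phi_1 + 3.6568 phi_2 = 0.8842
Solve by Cramer's rule:
  det = gamma(0)^2 - gamma(1)^2 = (3.6568)^2 - (1.5257)^2 = 13.37218624 - 2.32776049 = 11.04442575
  phi_hat_1 = [gamma(1) gamma(0) - gamma(1) gamma(2)] / det = [(1.5257)(3.6568) - (1.5257)(0.8842)] / 11.04442575 = 4.23015582 / 11.04442575 = 0.383
  phi_hat_2 = [gamma(0) gamma(2) - gamma(1)^2] / det = [(3.6568)(0.8842) - (1.5257)^2] / 11.04442575 = 0.90558207 / 11.04442575 = 0.082
So phi_hat = [0.3830, 0.0820].
Therefore phi_hat_2 = 0.0820.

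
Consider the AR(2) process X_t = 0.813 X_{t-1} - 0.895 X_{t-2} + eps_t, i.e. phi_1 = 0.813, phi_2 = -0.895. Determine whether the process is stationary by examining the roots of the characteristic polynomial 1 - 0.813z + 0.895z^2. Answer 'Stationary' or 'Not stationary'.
\text{Stationary}

The AR(p) characteristic polynomial is P(z) = 1 - 0.813z + 0.895z^2.
Stationarity requires all roots to lie outside the unit circle, i.e. |z| > 1 for every root.
Set 1 + (-0.813) z + (0.895) z^2 = 0, i.e. a z^2 + b z + c = 0 with a = 0.895, b = -0.813, c = 1.
Discriminant D = b^2 - 4ac = (-0.813)^2 - 4*(0.895)*1 = 0.660969 - (3.58) = -2.919031.
D < 0, so the roots are the complex-conjugate pair z = (-b +/- i sqrt(-D)) / (2a) = 0.4542 +/- 0.9545i.
For a conjugate pair |z|^2 = z * conj(z) = (product of roots) = c/a = 1/(0.895) = 1.117318, so |z| = sqrt(1.117318) = 1.057 for both roots.
Moduli of all roots: 1.0570, 1.0570.
All moduli strictly greater than 1? Yes.
Verdict: Stationary.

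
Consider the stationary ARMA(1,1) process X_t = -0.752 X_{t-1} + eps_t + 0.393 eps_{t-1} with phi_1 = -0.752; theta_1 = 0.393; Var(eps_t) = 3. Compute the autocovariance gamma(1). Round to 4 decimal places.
\gamma(1) = -1.7462

Multiply the model equation by X_{t-k} and take expectations. With theta_0 = psi_0 = 1 and psi_j the MA(infinity) weights, this gives
  gamma(k) - sum_i phi_i gamma(k-i) = c_k,
  c_k = sigma^2 * sum_{j=k..q} theta_j psi_{j-k}   (c_k = 0 for k > q),
using gamma(-m) = gamma(m).
psi-weights needed (psi_j = theta_j + sum_i phi_i psi_{j-i}):
  psi_1 = theta_1 + phi_1 = 0.393 + (-0.752) = -0.359
Right-hand sides:
  c_0 = sigma^2 (1 + theta_1 psi_1) = 3 * (1 + (0.393)(-0.359)) = 3 * 0.858913 = 2.576739
  c_1 = sigma^2 theta_1 = 3 * (0.393) = 1.179
  c_2 = 0
Equations for k = 0 and k = 1 (AR order 1):
  gamma(0) = phi_1 gamma(1) + c_0
  gamma(1) = phi_1 gamma(0) + c_1
Substituting the second into the first: gamma(0) (1 - phi_1^2) = c_0 + phi_1 c_1, so
  gamma(0) = (c_0 + phi_1 c_1) / (1 - phi_1^2) = (2.576739 + (-0.752)(1.179)) / (1 - (-0.752)^2) = 1.690131 / 0.434496 = 3.889865.
  gamma(1) = phi_1 gamma(0) + c_1 = (-0.752)(3.889865) + (1.179) = -1.746179.
Therefore gamma(1) = -1.7462 (to 4 decimal places).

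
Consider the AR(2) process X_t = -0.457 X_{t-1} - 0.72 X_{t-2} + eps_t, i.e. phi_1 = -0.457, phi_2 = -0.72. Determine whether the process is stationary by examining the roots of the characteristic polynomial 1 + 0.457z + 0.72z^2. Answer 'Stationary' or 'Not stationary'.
\text{Stationary}

The AR(p) characteristic polynomial is P(z) = 1 + 0.457z + 0.72z^2.
Stationarity requires all roots to lie outside the unit circle, i.e. |z| > 1 for every root.
Set 1 + (0.457) z + (0.72) z^2 = 0, i.e. a z^2 + b z + c = 0 with a = 0.72, b = 0.457, c = 1.
Discriminant D = b^2 - 4ac = (0.457)^2 - 4*(0.72)*1 = 0.208849 - (2.88) = -2.671151.
D < 0, so the roots are the complex-conjugate pair z = (-b +/- i sqrt(-D)) / (2a) = -0.3174 +/- 1.135i.
For a conjugate pair |z|^2 = z * conj(z) = (product of roots) = c/a = 1/(0.72) = 1.388889, so |z| = sqrt(1.388889) = 1.1785 for both roots.
Moduli of all roots: 1.1785, 1.1785.
All moduli strictly greater than 1? Yes.
Verdict: Stationary.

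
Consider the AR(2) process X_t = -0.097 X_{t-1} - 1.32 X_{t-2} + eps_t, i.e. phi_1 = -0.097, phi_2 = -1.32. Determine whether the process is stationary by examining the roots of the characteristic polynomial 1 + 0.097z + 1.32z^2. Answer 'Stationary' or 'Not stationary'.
\text{Not stationary}

The AR(p) characteristic polynomial is P(z) = 1 + 0.097z + 1.32z^2.
Stationarity requires all roots to lie outside the unit circle, i.e. |z| > 1 for every root.
Set 1 + (0.097) z + (1.32) z^2 = 0, i.e. a z^2 + b z + c = 0 with a = 1.32, b = 0.097, c = 1.
Discriminant D = b^2 - 4ac = (0.097)^2 - 4*(1.32)*1 = 0.009409 - (5.28) = -5.270591.
D < 0, so the roots are the complex-conjugate pair z = (-b +/- i sqrt(-D)) / (2a) = -0.0367 +/- 0.8696i.
For a conjugate pair |z|^2 = z * conj(z) = (product of roots) = c/a = 1/(1.32) = 0.757576, so |z| = sqrt(0.757576) = 0.8704 for both roots.
Moduli of all roots: 0.8704, 0.8704.
All moduli strictly greater than 1? No.
Verdict: Not stationary.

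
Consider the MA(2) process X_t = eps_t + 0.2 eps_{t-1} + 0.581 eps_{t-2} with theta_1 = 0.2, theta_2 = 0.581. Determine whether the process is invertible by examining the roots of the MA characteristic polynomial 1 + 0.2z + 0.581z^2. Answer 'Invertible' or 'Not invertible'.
\text{Invertible}

The MA(q) characteristic polynomial is P(z) = 1 + 0.2z + 0.581z^2.
Invertibility requires all roots to lie outside the unit circle, i.e. |z| > 1 for every root.
Set 1 + (0.2) z + (0.581) z^2 = 0, i.e. a z^2 + b z + c = 0 with a = 0.581, b = 0.2, c = 1.
Discriminant D = b^2 - 4ac = (0.2)^2 - 4*(0.581)*1 = 0.04 - (2.324) = -2.284.
D < 0, so the roots are the complex-conjugate pair z = (-b +/- i sqrt(-D)) / (2a) = -0.1721 +/- 1.3006i.
For a conjugate pair |z|^2 = z * conj(z) = (product of roots) = c/a = 1/(0.581) = 1.72117, so |z| = sqrt(1.72117) = 1.3119 for both roots.
Moduli of all roots: 1.3119, 1.3119.
All moduli strictly greater than 1? Yes.
Verdict: Invertible.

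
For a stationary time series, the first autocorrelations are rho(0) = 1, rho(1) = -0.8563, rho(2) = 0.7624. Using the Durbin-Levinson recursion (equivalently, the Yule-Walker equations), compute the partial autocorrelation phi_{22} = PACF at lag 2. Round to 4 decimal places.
\phi_{22} = 0.1093

The PACF at lag k is phi_{kk}, the last component of the solution
to the Yule-Walker system G_k phi = r_k where
  (G_k)_{ij} = rho(|i - j|), (r_k)_i = rho(i), i,j = 1..k.
Equivalently, Durbin-Levinson gives phi_{kk} iteratively:
  phi_{11} = rho(1)
  phi_{kk} = [rho(k) - sum_{j=1..k-1} phi_{k-1,j} rho(k-j)]
            / [1 - sum_{j=1..k-1} phi_{k-1,j} rho(j)],
  phi_{k,j} = phi_{k-1,j} - phi_{kk} phi_{k-1,k-j},  j = 1..k-1.
Step k = 1:
  phi_11 = rho(1) = -0.8563.
Step k = 2:
  phi_22 = [rho(2) - phi_11 rho(1)] / [1 - phi_11 rho(1)] = [0.7624 - (-0.8563)(-0.8563)] / [1 - (-0.8563)(-0.8563)]
         = 0.02915031 / 0.26675031 = 0.1093.
Therefore phi_{22} = 0.1093.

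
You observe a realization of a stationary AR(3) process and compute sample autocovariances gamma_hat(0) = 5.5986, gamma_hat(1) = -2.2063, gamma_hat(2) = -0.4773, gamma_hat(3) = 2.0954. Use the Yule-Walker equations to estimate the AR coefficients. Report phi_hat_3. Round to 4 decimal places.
\hat\phi_{3} = 0.2820

The Yule-Walker equations for an AR(p) process read, in matrix form,
  Gamma_p phi = r_p,   with   (Gamma_p)_{ij} = gamma(|i - j|),
                       (r_p)_i = gamma(i),   i,j = 1..p.
Substitute the sample gammas (Toeplitz matrix and right-hand side of size 3):
  Gamma_p = [[5.5986, -2.2063, -0.4773], [-2.2063, 5.5986, -2.2063], [-0.4773, -2.2063, 5.5986]]
  r_p     = [-2.2063, -0.4773, 2.0954]
Written out (R1..R3):
  (R1) 5.5986 phi_1 - 2.2063 phi_2 - 0.4773 phi_3 = -2.2063
  (R2) -2.2063 phi_1 + 5.5986 phi_2 - 2.2063 phi_3 = -0.4773
  (R3) -0.4773 phi_1 - 2.2063 phi_2 + 5.5986 phi_3 = 2.0954
Gaussian elimination:
  R2 <- R2 - (-2.2063/5.5986) R1 = R2 - (-0.394081) R1:  4.72914 phi_2 - 2.394395 phi_3 = -1.34676
  R3 <- R3 - (-0.4773/5.5986) R1 = R3 - (-0.085253) R1:  -2.394395 phi_2 + 5.557909 phi_3 = 1.907305
  R3 <- R3 - (-2.394395/4.72914) R2 = R3 - (-0.506307) R2:  4.345611 phi_3 = 1.225432
Back-substitution:
  phi_hat_3 = 1.225432 / 4.345611 = 0.281993
  phi_hat_2 = (-1.34676 - (-2.394395)(0.281993)) / 4.72914 = -0.142004
  phi_hat_1 = (-2.2063 - (-2.2063)(-0.142004) - (-0.4773)(0.281993)) / 5.5986 = -0.426001
So phi_hat = [-0.4260, -0.1420, 0.2820].
Therefore phi_hat_3 = 0.2820.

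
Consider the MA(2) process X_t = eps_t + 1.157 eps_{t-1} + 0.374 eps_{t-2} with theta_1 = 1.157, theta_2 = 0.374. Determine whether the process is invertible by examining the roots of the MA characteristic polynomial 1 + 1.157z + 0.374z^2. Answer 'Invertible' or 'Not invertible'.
\text{Invertible}

The MA(q) characteristic polynomial is P(z) = 1 + 1.157z + 0.374z^2.
Invertibility requires all roots to lie outside the unit circle, i.e. |z| > 1 for every root.
Set 1 + (1.157) z + (0.374) z^2 = 0, i.e. a z^2 + b z + c = 0 with a = 0.374, b = 1.157, c = 1.
Discriminant D = b^2 - 4ac = (1.157)^2 - 4*(0.374)*1 = 1.338649 - (1.496) = -0.157351.
D < 0, so the roots are the complex-conjugate pair z = (-b +/- i sqrt(-D)) / (2a) = -1.5468 +/- 0.5303i.
For a conjugate pair |z|^2 = z * conj(z) = (product of roots) = c/a = 1/(0.374) = 2.673797, so |z| = sqrt(2.673797) = 1.6352 for both roots.
Moduli of all roots: 1.6352, 1.6352.
All moduli strictly greater than 1? Yes.
Verdict: Invertible.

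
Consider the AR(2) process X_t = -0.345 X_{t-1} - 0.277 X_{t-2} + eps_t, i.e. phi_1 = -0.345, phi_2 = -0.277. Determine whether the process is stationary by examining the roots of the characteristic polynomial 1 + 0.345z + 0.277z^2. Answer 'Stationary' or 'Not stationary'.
\text{Stationary}

The AR(p) characteristic polynomial is P(z) = 1 + 0.345z + 0.277z^2.
Stationarity requires all roots to lie outside the unit circle, i.e. |z| > 1 for every root.
Set 1 + (0.345) z + (0.277) z^2 = 0, i.e. a z^2 + b z + c = 0 with a = 0.277, b = 0.345, c = 1.
Discriminant D = b^2 - 4ac = (0.345)^2 - 4*(0.277)*1 = 0.119025 - (1.108) = -0.988975.
D < 0, so the roots are the complex-conjugate pair z = (-b +/- i sqrt(-D)) / (2a) = -0.6227 +/- 1.7951i.
For a conjugate pair |z|^2 = z * conj(z) = (product of roots) = c/a = 1/(0.277) = 3.610108, so |z| = sqrt(3.610108) = 1.9 for both roots.
Moduli of all roots: 1.9000, 1.9000.
All moduli strictly greater than 1? Yes.
Verdict: Stationary.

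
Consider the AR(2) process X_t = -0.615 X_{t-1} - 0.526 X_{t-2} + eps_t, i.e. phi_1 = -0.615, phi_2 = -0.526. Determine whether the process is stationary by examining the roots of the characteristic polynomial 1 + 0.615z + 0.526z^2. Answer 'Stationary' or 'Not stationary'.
\text{Stationary}

The AR(p) characteristic polynomial is P(z) = 1 + 0.615z + 0.526z^2.
Stationarity requires all roots to lie outside the unit circle, i.e. |z| > 1 for every root.
Set 1 + (0.615) z + (0.526) z^2 = 0, i.e. a z^2 + b z + c = 0 with a = 0.526, b = 0.615, c = 1.
Discriminant D = b^2 - 4ac = (0.615)^2 - 4*(0.526)*1 = 0.378225 - (2.104) = -1.725775.
D < 0, so the roots are the complex-conjugate pair z = (-b +/- i sqrt(-D)) / (2a) = -0.5846 +/- 1.2488i.
For a conjugate pair |z|^2 = z * conj(z) = (product of roots) = c/a = 1/(0.526) = 1.901141, so |z| = sqrt(1.901141) = 1.3788 for both roots.
Moduli of all roots: 1.3788, 1.3788.
All moduli strictly greater than 1? Yes.
Verdict: Stationary.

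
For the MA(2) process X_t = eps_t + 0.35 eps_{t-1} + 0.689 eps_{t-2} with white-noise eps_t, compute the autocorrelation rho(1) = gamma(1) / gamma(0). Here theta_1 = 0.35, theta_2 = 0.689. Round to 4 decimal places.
\rho(1) = 0.3701

For an MA(q) process with theta_0 = 1, the autocovariance is
  gamma(k) = sigma^2 * sum_{i=0..q-k} theta_i * theta_{i+k},
and rho(k) = gamma(k) / gamma(0). Sigma^2 cancels.
  numerator   = (1)*(0.35) + (0.35)*(0.689) = 0.59115.
  denominator = (1)^2 + (0.35)^2 + (0.689)^2 = 1.597221.
  rho(1) = 0.59115 / 1.597221 = 0.3701.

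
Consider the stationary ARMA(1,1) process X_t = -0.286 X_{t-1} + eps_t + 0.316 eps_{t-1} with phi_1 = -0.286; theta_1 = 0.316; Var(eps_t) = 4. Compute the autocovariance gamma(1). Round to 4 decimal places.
\gamma(1) = 0.1189

Multiply the model equation by X_{t-k} and take expectations. With theta_0 = psi_0 = 1 and psi_j the MA(infinity) weights, this gives
  gamma(k) - sum_i phi_i gamma(k-i) = c_k,
  c_k = sigma^2 * sum_{j=k..q} theta_j psi_{j-k}   (c_k = 0 for k > q),
using gamma(-m) = gamma(m).
psi-weights needed (psi_j = theta_j + sum_i phi_i psi_{j-i}):
  psi_1 = theta_1 + phi_1 = 0.316 + (-0.286) = 0.03
Right-hand sides:
  c_0 = sigma^2 (1 + theta_1 psi_1) = 4 * (1 + (0.316)(0.03)) = 4 * 1.00948 = 4.03792
  c_1 = sigma^2 theta_1 = 4 * (0.316) = 1.264
  c_2 = 0
Equations for k = 0 and k = 1 (AR order 1):
  gamma(0) = phi_1 gamma(1) + c_0
  gamma(1) = phi_1 gamma(0) + c_1
Substituting the second into the first: gamma(0) (1 - phi_1^2) = c_0 + phi_1 c_1, so
  gamma(0) = (c_0 + phi_1 c_1) / (1 - phi_1^2) = (4.03792 + (-0.286)(1.264)) / (1 - (-0.286)^2) = 3.676416 / 0.918204 = 4.003921.
  gamma(1) = phi_1 gamma(0) + c_1 = (-0.286)(4.003921) + (1.264) = 0.118879.
Therefore gamma(1) = 0.1189 (to 4 decimal places).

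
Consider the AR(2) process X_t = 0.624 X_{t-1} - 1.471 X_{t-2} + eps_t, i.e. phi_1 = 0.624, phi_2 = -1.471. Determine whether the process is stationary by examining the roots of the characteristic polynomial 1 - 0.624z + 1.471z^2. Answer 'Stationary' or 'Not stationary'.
\text{Not stationary}

The AR(p) characteristic polynomial is P(z) = 1 - 0.624z + 1.471z^2.
Stationarity requires all roots to lie outside the unit circle, i.e. |z| > 1 for every root.
Set 1 + (-0.624) z + (1.471) z^2 = 0, i.e. a z^2 + b z + c = 0 with a = 1.471, b = -0.624, c = 1.
Discriminant D = b^2 - 4ac = (-0.624)^2 - 4*(1.471)*1 = 0.389376 - (5.884) = -5.494624.
D < 0, so the roots are the complex-conjugate pair z = (-b +/- i sqrt(-D)) / (2a) = 0.2121 +/- 0.7968i.
For a conjugate pair |z|^2 = z * conj(z) = (product of roots) = c/a = 1/(1.471) = 0.67981, so |z| = sqrt(0.67981) = 0.8245 for both roots.
Moduli of all roots: 0.8245, 0.8245.
All moduli strictly greater than 1? No.
Verdict: Not stationary.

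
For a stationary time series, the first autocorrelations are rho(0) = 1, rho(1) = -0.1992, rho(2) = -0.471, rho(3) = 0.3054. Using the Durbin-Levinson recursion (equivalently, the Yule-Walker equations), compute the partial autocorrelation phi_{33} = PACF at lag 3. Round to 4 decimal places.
\phi_{33} = 0.0809

The PACF at lag k is phi_{kk}, the last component of the solution
to the Yule-Walker system G_k phi = r_k where
  (G_k)_{ij} = rho(|i - j|), (r_k)_i = rho(i), i,j = 1..k.
Equivalently, Durbin-Levinson gives phi_{kk} iteratively:
  phi_{11} = rho(1)
  phi_{kk} = [rho(k) - sum_{j=1..k-1} phi_{k-1,j} rho(k-j)]
            / [1 - sum_{j=1..k-1} phi_{k-1,j} rho(j)],
  phi_{k,j} = phi_{k-1,j} - phi_{kk} phi_{k-1,k-j},  j = 1..k-1.
Step k = 1:
  phi_11 = rho(1) = -0.1992.
Step k = 2:
  phi_22 = [rho(2) - phi_11 rho(1)] / [1 - phi_11 rho(1)] = [-0.471 - (-0.1992)(-0.1992)] / [1 - (-0.1992)(-0.1992)]
         = -0.51068064 / 0.96031936 = -0.531782.
  Update: phi_21 = phi_11 - phi_22 phi_11 = -0.1992 - (-0.531782)(-0.1992) = -0.305131.
Step k = 3:
  phi_33 = [rho(3) - phi_21 rho(2) - phi_22 rho(1)] / [1 - phi_21 rho(1) - phi_22 rho(2)]
    numerator   = 0.3054 - (-0.305131)(-0.471) - (-0.531782)(-0.1992) = 0.05575231
    denominator = 1 - (-0.305131)(-0.1992) - (-0.531782)(-0.471) = 0.68874854
  phi_33 = 0.05575231 / 0.68874854 = 0.0809.
Therefore phi_{33} = 0.0809.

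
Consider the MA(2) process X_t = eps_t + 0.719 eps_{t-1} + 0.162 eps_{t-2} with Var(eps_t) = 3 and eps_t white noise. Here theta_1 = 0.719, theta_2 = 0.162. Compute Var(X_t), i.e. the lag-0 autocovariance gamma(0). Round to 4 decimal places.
\gamma(0) = 4.6296

For an MA(q) process X_t = eps_t + sum_i theta_i eps_{t-i} with
Var(eps_t) = sigma^2, the variance is
  gamma(0) = sigma^2 * (1 + sum_i theta_i^2).
  sum_i theta_i^2 = (0.719)^2 + (0.162)^2 = 0.516961 + 0.026244 = 0.543205.
  gamma(0) = 3 * (1 + 0.543205) = 3 * 1.543205 = 4.629615, which rounds to 4.6296.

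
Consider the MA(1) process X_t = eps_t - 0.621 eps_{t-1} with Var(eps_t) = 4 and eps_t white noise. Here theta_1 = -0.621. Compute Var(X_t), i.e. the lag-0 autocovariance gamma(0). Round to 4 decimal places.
\gamma(0) = 5.5426

For an MA(q) process X_t = eps_t + sum_i theta_i eps_{t-i} with
Var(eps_t) = sigma^2, the variance is
  gamma(0) = sigma^2 * (1 + sum_i theta_i^2).
  sum_i theta_i^2 = (-0.621)^2 = 0.385641.
  gamma(0) = 4 * (1 + 0.385641) = 4 * 1.385641 = 5.542564, which rounds to 5.5426.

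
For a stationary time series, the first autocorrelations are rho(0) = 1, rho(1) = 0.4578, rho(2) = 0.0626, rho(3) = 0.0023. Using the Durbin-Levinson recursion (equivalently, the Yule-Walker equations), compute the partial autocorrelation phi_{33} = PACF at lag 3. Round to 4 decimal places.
\phi_{33} = 0.0700

The PACF at lag k is phi_{kk}, the last component of the solution
to the Yule-Walker system G_k phi = r_k where
  (G_k)_{ij} = rho(|i - j|), (r_k)_i = rho(i), i,j = 1..k.
Equivalently, Durbin-Levinson gives phi_{kk} iteratively:
  phi_{11} = rho(1)
  phi_{kk} = [rho(k) - sum_{j=1..k-1} phi_{k-1,j} rho(k-j)]
            / [1 - sum_{j=1..k-1} phi_{k-1,j} rho(j)],
  phi_{k,j} = phi_{k-1,j} - phi_{kk} phi_{k-1,k-j},  j = 1..k-1.
Step k = 1:
  phi_11 = rho(1) = 0.4578.
Step k = 2:
  phi_22 = [rho(2) - phi_11 rho(1)] / [1 - phi_11 rho(1)] = [0.0626 - (0.4578)(0.4578)] / [1 - (0.4578)(0.4578)]
         = -0.14698084 / 0.79041916 = -0.185953.
  Update: phi_21 = phi_11 - phi_22 phi_11 = 0.4578 - (-0.185953)(0.4578) = 0.542929.
Step k = 3:
  phi_33 = [rho(3) - phi_21 rho(2) - phi_22 rho(1)] / [1 - phi_21 rho(1) - phi_22 rho(2)]
    numerator   = 0.0023 - (0.542929)(0.0626) - (-0.185953)(0.4578) = 0.05344192
    denominator = 1 - (0.542929)(0.4578) - (-0.185953)(0.0626) = 0.76308763
  phi_33 = 0.05344192 / 0.76308763 = 0.07.
Therefore phi_{33} = 0.0700.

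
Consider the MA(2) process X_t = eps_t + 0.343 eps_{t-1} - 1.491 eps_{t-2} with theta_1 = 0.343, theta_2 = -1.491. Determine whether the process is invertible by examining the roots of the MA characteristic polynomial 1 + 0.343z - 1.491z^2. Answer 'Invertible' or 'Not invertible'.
\text{Not invertible}

The MA(q) characteristic polynomial is P(z) = 1 + 0.343z - 1.491z^2.
Invertibility requires all roots to lie outside the unit circle, i.e. |z| > 1 for every root.
Set 1 + (0.343) z + (-1.491) z^2 = 0, i.e. a z^2 + b z + c = 0 with a = -1.491, b = 0.343, c = 1.
Discriminant D = b^2 - 4ac = (0.343)^2 - 4*(-1.491)*1 = 0.117649 - (-5.964) = 6.081649.
D >= 0, so the roots are real: z = (-b +/- sqrt(D)) / (2a) = (-0.343 +/- 2.4661) / (-2.982).
  z_1 = (-0.343 + 2.4661) / (-2.982) = -0.712,   |z_1| = 0.712.
  z_2 = (-0.343 - 2.4661) / (-2.982) = 0.942,   |z_2| = 0.942.
Moduli of all roots: 0.7120, 0.9420.
All moduli strictly greater than 1? No.
Verdict: Not invertible.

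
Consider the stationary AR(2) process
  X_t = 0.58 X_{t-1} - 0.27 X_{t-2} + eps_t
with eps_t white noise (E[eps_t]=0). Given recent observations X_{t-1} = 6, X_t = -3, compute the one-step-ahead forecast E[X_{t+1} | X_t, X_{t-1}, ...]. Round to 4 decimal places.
E[X_{t+1} \mid \mathcal F_t] = -3.3600

For an AR(p) model X_t = c + sum_i phi_i X_{t-i} + eps_t, the
one-step-ahead conditional mean is
  E[X_{t+1} | X_t, ...] = c + sum_i phi_i X_{t+1-i}.
Substitute known values:
  E[X_{t+1} | ...] = (0.58) * (-3) + (-0.27) * (6)
                   = -3.3600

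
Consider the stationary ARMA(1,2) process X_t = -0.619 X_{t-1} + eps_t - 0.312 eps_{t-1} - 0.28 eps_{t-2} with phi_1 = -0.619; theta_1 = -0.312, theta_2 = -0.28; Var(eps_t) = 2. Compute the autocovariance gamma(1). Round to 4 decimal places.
\gamma(1) = -2.5899

Multiply the model equation by X_{t-k} and take expectations. With theta_0 = psi_0 = 1 and psi_j the MA(infinity) weights, this gives
  gamma(k) - sum_i phi_i gamma(k-i) = c_k,
  c_k = sigma^2 * sum_{j=k..q} theta_j psi_{j-k}   (c_k = 0 for k > q),
using gamma(-m) = gamma(m).
psi-weights needed (psi_j = theta_j + sum_i phi_i psi_{j-i}):
  psi_1 = theta_1 + phi_1 = -0.312 + (-0.619) = -0.931
  psi_2 = theta_2 + phi_1 psi_1 = -0.28 + (-0.619)(-0.931) = 0.296289
Right-hand sides:
  c_0 = sigma^2 (1 + theta_1 psi_1 + theta_2 psi_2) = 2 * (1 + (-0.312)(-0.931) + (-0.28)(0.296289)) = 2 * 1.207511 = 2.415022
  c_1 = sigma^2 (theta_1 + theta_2 psi_1) = 2 * (-0.312 + (-0.28)(-0.931)) = -0.10264
  c_2 = sigma^2 theta_2 = 2 * (-0.28) = -0.56
Equations for k = 0 and k = 1 (AR order 1):
  gamma(0) = phi_1 gamma(1) + c_0
  gamma(1) = phi_1 gamma(0) + c_1
Substituting the second into the first: gamma(0) (1 - phi_1^2) = c_0 + phi_1 c_1, so
  gamma(0) = (c_0 + phi_1 c_1) / (1 - phi_1^2) = (2.415022 + (-0.619)(-0.10264)) / (1 - (-0.619)^2) = 2.478556 / 0.616839 = 4.018158.
  gamma(1) = phi_1 gamma(0) + c_1 = (-0.619)(4.018158) + (-0.10264) = -2.58988.
Therefore gamma(1) = -2.5899 (to 4 decimal places).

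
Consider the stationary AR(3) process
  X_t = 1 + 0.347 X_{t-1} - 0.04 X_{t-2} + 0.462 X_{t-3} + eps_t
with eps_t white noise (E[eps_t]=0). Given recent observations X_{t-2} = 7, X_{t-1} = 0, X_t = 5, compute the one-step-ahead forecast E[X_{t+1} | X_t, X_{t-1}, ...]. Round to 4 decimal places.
E[X_{t+1} \mid \mathcal F_t] = 5.9690

For an AR(p) model X_t = c + sum_i phi_i X_{t-i} + eps_t, the
one-step-ahead conditional mean is
  E[X_{t+1} | X_t, ...] = c + sum_i phi_i X_{t+1-i}.
Substitute known values:
  E[X_{t+1} | ...] = 1 + (0.347) * (5) + (-0.04) * (0) + (0.462) * (7)
                   = 5.9690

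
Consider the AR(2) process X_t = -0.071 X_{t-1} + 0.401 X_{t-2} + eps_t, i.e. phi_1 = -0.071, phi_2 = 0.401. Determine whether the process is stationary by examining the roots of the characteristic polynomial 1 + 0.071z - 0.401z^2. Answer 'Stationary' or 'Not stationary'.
\text{Stationary}

The AR(p) characteristic polynomial is P(z) = 1 + 0.071z - 0.401z^2.
Stationarity requires all roots to lie outside the unit circle, i.e. |z| > 1 for every root.
Set 1 + (0.071) z + (-0.401) z^2 = 0, i.e. a z^2 + b z + c = 0 with a = -0.401, b = 0.071, c = 1.
Discriminant D = b^2 - 4ac = (0.071)^2 - 4*(-0.401)*1 = 0.005041 - (-1.604) = 1.609041.
D >= 0, so the roots are real: z = (-b +/- sqrt(D)) / (2a) = (-0.071 +/- 1.26848) / (-0.802).
  z_1 = (-0.071 + 1.26848) / (-0.802) = -1.4931,   |z_1| = 1.4931.
  z_2 = (-0.071 - 1.26848) / (-0.802) = 1.6702,   |z_2| = 1.6702.
Moduli of all roots: 1.4931, 1.6702.
All moduli strictly greater than 1? Yes.
Verdict: Stationary.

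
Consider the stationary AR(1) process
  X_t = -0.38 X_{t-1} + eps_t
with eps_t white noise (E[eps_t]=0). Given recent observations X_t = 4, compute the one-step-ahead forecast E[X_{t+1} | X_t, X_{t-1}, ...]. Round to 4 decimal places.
E[X_{t+1} \mid \mathcal F_t] = -1.5200

For an AR(p) model X_t = c + sum_i phi_i X_{t-i} + eps_t, the
one-step-ahead conditional mean is
  E[X_{t+1} | X_t, ...] = c + sum_i phi_i X_{t+1-i}.
Substitute known values:
  E[X_{t+1} | ...] = (-0.38) * (4)
                   = -1.5200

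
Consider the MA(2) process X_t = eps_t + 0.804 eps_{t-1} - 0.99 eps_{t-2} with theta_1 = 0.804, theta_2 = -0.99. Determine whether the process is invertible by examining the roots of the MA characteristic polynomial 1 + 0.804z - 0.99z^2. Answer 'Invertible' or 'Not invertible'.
\text{Not invertible}

The MA(q) characteristic polynomial is P(z) = 1 + 0.804z - 0.99z^2.
Invertibility requires all roots to lie outside the unit circle, i.e. |z| > 1 for every root.
Set 1 + (0.804) z + (-0.99) z^2 = 0, i.e. a z^2 + b z + c = 0 with a = -0.99, b = 0.804, c = 1.
Discriminant D = b^2 - 4ac = (0.804)^2 - 4*(-0.99)*1 = 0.646416 - (-3.96) = 4.606416.
D >= 0, so the roots are real: z = (-b +/- sqrt(D)) / (2a) = (-0.804 +/- 2.146256) / (-1.98).
  z_1 = (-0.804 + 2.146256) / (-1.98) = -0.6779,   |z_1| = 0.6779.
  z_2 = (-0.804 - 2.146256) / (-1.98) = 1.49,   |z_2| = 1.49.
Moduli of all roots: 0.6779, 1.4900.
All moduli strictly greater than 1? No.
Verdict: Not invertible.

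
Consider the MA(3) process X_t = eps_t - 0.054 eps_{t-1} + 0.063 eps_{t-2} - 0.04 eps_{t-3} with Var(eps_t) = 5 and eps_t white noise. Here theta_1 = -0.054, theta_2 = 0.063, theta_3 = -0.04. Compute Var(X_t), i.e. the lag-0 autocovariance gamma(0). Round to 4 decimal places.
\gamma(0) = 5.0424

For an MA(q) process X_t = eps_t + sum_i theta_i eps_{t-i} with
Var(eps_t) = sigma^2, the variance is
  gamma(0) = sigma^2 * (1 + sum_i theta_i^2).
  sum_i theta_i^2 = (-0.054)^2 + (0.063)^2 + (-0.04)^2 = 0.002916 + 0.003969 + 0.0016 = 0.008485.
  gamma(0) = 5 * (1 + 0.008485) = 5 * 1.008485 = 5.042425, which rounds to 5.0424.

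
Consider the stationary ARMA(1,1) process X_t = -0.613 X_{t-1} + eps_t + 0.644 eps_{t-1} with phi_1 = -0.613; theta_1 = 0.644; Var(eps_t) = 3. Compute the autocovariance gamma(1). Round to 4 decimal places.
\gamma(1) = 0.0902

Multiply the model equation by X_{t-k} and take expectations. With theta_0 = psi_0 = 1 and psi_j the MA(infinity) weights, this gives
  gamma(k) - sum_i phi_i gamma(k-i) = c_k,
  c_k = sigma^2 * sum_{j=k..q} theta_j psi_{j-k}   (c_k = 0 for k > q),
using gamma(-m) = gamma(m).
psi-weights needed (psi_j = theta_j + sum_i phi_i psi_{j-i}):
  psi_1 = theta_1 + phi_1 = 0.644 + (-0.613) = 0.031
Right-hand sides:
  c_0 = sigma^2 (1 + theta_1 psi_1) = 3 * (1 + (0.644)(0.031)) = 3 * 1.019964 = 3.059892
  c_1 = sigma^2 theta_1 = 3 * (0.644) = 1.932
  c_2 = 0
Equations for k = 0 and k = 1 (AR order 1):
  gamma(0) = phi_1 gamma(1) + c_0
  gamma(1) = phi_1 gamma(0) + c_1
Substituting the second into the first: gamma(0) (1 - phi_1^2) = c_0 + phi_1 c_1, so
  gamma(0) = (c_0 + phi_1 c_1) / (1 - phi_1^2) = (3.059892 + (-0.613)(1.932)) / (1 - (-0.613)^2) = 1.875576 / 0.624231 = 3.004618.
  gamma(1) = phi_1 gamma(0) + c_1 = (-0.613)(3.004618) + (1.932) = 0.090169.
Therefore gamma(1) = 0.0902 (to 4 decimal places).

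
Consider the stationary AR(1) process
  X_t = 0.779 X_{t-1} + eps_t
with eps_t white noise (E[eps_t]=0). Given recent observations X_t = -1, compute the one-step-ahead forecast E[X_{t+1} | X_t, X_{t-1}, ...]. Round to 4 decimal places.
E[X_{t+1} \mid \mathcal F_t] = -0.7790

For an AR(p) model X_t = c + sum_i phi_i X_{t-i} + eps_t, the
one-step-ahead conditional mean is
  E[X_{t+1} | X_t, ...] = c + sum_i phi_i X_{t+1-i}.
Substitute known values:
  E[X_{t+1} | ...] = (0.779) * (-1)
                   = -0.7790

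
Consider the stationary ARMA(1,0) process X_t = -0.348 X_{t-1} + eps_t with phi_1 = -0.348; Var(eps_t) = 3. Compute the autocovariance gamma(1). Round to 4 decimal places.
\gamma(1) = -1.1879

Multiply the model equation by X_{t-k} and take expectations. With theta_0 = psi_0 = 1 and psi_j the MA(infinity) weights, this gives
  gamma(k) - sum_i phi_i gamma(k-i) = c_k,
  c_k = sigma^2 * sum_{j=k..q} theta_j psi_{j-k}   (c_k = 0 for k > q),
using gamma(-m) = gamma(m).
Pure AR (q = 0): c_0 = sigma^2 = 3, c_k = 0 for k >= 1.
Equations for k = 0 and k = 1 (AR order 1):
  gamma(0) = phi_1 gamma(1) + c_0
  gamma(1) = phi_1 gamma(0) + c_1
Substituting the second into the first: gamma(0) (1 - phi_1^2) = c_0 + phi_1 c_1, so
  gamma(0) = c_0 / (1 - phi_1^2) = 3 / (1 - (-0.348)^2) = 3 / 0.878896 = 3.413373.
  gamma(1) = phi_1 gamma(0) = (-0.348)(3.413373) = -1.187854.
Therefore gamma(1) = -1.1879 (to 4 decimal places).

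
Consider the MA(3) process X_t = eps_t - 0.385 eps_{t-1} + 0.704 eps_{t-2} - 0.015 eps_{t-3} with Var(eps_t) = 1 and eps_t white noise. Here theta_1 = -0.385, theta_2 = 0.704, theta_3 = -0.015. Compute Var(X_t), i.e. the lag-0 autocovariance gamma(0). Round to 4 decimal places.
\gamma(0) = 1.6441

For an MA(q) process X_t = eps_t + sum_i theta_i eps_{t-i} with
Var(eps_t) = sigma^2, the variance is
  gamma(0) = sigma^2 * (1 + sum_i theta_i^2).
  sum_i theta_i^2 = (-0.385)^2 + (0.704)^2 + (-0.015)^2 = 0.148225 + 0.495616 + 0.000225 = 0.644066.
  gamma(0) = 1 * (1 + 0.644066) = 1 * 1.644066 = 1.644066, which rounds to 1.6441.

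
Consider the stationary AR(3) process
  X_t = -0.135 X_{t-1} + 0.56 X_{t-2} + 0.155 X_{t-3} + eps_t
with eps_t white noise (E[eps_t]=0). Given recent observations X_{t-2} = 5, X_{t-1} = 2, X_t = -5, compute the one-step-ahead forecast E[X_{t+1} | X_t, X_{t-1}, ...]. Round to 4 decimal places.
E[X_{t+1} \mid \mathcal F_t] = 2.5700

For an AR(p) model X_t = c + sum_i phi_i X_{t-i} + eps_t, the
one-step-ahead conditional mean is
  E[X_{t+1} | X_t, ...] = c + sum_i phi_i X_{t+1-i}.
Substitute known values:
  E[X_{t+1} | ...] = (-0.135) * (-5) + (0.56) * (2) + (0.155) * (5)
                   = 2.5700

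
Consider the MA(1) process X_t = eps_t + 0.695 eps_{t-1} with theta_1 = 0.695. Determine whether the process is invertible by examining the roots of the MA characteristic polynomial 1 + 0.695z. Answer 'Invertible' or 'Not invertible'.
\text{Invertible}

The MA(q) characteristic polynomial is P(z) = 1 + 0.695z.
Invertibility requires all roots to lie outside the unit circle, i.e. |z| > 1 for every root.
This is linear in z: 1 + (0.695) z = 0  =>  z = -1/(0.695) = -1.438849,  |z| = 1.438849.
Moduli of all roots: 1.4388.
All moduli strictly greater than 1? Yes.
Verdict: Invertible.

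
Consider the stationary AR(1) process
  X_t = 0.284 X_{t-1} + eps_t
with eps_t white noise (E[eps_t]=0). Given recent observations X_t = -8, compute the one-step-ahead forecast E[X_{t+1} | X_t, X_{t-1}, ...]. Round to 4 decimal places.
E[X_{t+1} \mid \mathcal F_t] = -2.2720

For an AR(p) model X_t = c + sum_i phi_i X_{t-i} + eps_t, the
one-step-ahead conditional mean is
  E[X_{t+1} | X_t, ...] = c + sum_i phi_i X_{t+1-i}.
Substitute known values:
  E[X_{t+1} | ...] = (0.284) * (-8)
                   = -2.2720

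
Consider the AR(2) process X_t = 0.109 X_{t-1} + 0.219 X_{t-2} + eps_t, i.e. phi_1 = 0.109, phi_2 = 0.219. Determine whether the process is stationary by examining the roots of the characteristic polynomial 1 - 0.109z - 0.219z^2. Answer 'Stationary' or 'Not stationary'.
\text{Stationary}

The AR(p) characteristic polynomial is P(z) = 1 - 0.109z - 0.219z^2.
Stationarity requires all roots to lie outside the unit circle, i.e. |z| > 1 for every root.
Set 1 + (-0.109) z + (-0.219) z^2 = 0, i.e. a z^2 + b z + c = 0 with a = -0.219, b = -0.109, c = 1.
Discriminant D = b^2 - 4ac = (-0.109)^2 - 4*(-0.219)*1 = 0.011881 - (-0.876) = 0.887881.
D >= 0, so the roots are real: z = (-b +/- sqrt(D)) / (2a) = (0.109 +/- 0.942274) / (-0.438).
  z_1 = (0.109 + 0.942274) / (-0.438) = -2.4002,   |z_1| = 2.4002.
  z_2 = (0.109 - 0.942274) / (-0.438) = 1.9025,   |z_2| = 1.9025.
Moduli of all roots: 2.4002, 1.9025.
All moduli strictly greater than 1? Yes.
Verdict: Stationary.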